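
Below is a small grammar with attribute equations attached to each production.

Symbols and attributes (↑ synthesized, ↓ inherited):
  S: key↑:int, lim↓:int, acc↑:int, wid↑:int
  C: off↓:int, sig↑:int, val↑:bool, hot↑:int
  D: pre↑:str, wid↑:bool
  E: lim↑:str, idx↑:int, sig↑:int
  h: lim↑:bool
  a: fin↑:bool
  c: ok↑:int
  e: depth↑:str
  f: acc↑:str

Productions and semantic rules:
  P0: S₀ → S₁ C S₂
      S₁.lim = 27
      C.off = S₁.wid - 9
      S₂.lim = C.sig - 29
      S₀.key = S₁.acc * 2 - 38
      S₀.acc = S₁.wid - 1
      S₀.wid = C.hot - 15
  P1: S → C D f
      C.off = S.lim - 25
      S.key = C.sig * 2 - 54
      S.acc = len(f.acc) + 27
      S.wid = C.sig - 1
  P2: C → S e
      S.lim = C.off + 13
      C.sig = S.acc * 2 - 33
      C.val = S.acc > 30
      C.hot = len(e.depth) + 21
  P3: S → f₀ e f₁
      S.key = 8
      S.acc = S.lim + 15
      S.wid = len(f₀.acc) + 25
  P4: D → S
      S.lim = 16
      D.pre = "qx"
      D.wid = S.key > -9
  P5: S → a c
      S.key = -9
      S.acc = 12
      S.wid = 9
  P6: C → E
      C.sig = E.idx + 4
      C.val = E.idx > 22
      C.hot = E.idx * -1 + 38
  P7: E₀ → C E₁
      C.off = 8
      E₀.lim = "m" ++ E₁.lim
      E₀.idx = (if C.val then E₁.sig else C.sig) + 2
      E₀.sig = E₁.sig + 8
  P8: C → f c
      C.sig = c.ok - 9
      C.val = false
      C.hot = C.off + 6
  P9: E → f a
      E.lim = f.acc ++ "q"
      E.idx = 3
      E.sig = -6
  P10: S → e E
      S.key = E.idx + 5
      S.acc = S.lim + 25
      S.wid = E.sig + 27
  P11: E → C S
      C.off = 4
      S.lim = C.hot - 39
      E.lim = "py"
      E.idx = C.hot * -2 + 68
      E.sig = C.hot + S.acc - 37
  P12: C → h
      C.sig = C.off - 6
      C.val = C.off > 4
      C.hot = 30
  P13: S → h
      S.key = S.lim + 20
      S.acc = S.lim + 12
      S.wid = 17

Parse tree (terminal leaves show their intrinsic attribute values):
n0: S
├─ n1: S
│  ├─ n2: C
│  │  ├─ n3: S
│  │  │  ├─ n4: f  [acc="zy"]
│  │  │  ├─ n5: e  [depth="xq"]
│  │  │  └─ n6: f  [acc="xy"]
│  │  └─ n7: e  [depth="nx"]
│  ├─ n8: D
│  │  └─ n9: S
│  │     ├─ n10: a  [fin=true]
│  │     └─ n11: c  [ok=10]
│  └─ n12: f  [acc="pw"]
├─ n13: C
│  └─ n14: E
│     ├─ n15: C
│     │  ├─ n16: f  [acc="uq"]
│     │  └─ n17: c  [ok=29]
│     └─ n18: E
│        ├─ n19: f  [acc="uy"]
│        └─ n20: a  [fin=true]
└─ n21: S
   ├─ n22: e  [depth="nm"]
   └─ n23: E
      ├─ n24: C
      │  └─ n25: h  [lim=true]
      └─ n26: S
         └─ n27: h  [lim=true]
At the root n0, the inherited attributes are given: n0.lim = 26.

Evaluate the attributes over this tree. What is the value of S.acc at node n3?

1. n0.lim = 26  [given at root]
2. n1.lim = 27  [27]
3. n2.off = 2  [S.lim - 25]
4. n3.lim = 15  [C.off + 13]
5. n4.acc = "zy"  [terminal]
6. n5.depth = "xq"  [terminal]
7. n6.acc = "xy"  [terminal]
8. n3.key = 8  [8]
9. n3.acc = 30  [S.lim + 15]
10. n3.wid = 27  [len(f₀.acc) + 25]
11. n7.depth = "nx"  [terminal]
12. n2.sig = 27  [S.acc * 2 - 33]
13. n2.val = false  [S.acc > 30]
14. n2.hot = 23  [len(e.depth) + 21]
15. n9.lim = 16  [16]
16. n10.fin = true  [terminal]
17. n11.ok = 10  [terminal]
18. n9.key = -9  [-9]
19. n9.acc = 12  [12]
20. n9.wid = 9  [9]
21. n8.pre = "qx"  ["qx"]
22. n8.wid = false  [S.key > -9]
23. n12.acc = "pw"  [terminal]
24. n1.key = 0  [C.sig * 2 - 54]
25. n1.acc = 29  [len(f.acc) + 27]
26. n1.wid = 26  [C.sig - 1]
27. n13.off = 17  [S₁.wid - 9]
28. n15.off = 8  [8]
29. n16.acc = "uq"  [terminal]
30. n17.ok = 29  [terminal]
31. n15.sig = 20  [c.ok - 9]
32. n15.val = false  [false]
33. n15.hot = 14  [C.off + 6]
34. n19.acc = "uy"  [terminal]
35. n20.fin = true  [terminal]
36. n18.lim = "uyq"  [f.acc ++ "q"]
37. n18.idx = 3  [3]
38. n18.sig = -6  [-6]
39. n14.lim = "muyq"  ["m" ++ E₁.lim]
40. n14.idx = 22  [(if C.val then E₁.sig else C.sig) + 2]
41. n14.sig = 2  [E₁.sig + 8]
42. n13.sig = 26  [E.idx + 4]
43. n13.val = false  [E.idx > 22]
44. n13.hot = 16  [E.idx * -1 + 38]
45. n21.lim = -3  [C.sig - 29]
46. n22.depth = "nm"  [terminal]
47. n24.off = 4  [4]
48. n25.lim = true  [terminal]
49. n24.sig = -2  [C.off - 6]
50. n24.val = false  [C.off > 4]
51. n24.hot = 30  [30]
52. n26.lim = -9  [C.hot - 39]
53. n27.lim = true  [terminal]
54. n26.key = 11  [S.lim + 20]
55. n26.acc = 3  [S.lim + 12]
56. n26.wid = 17  [17]
57. n23.lim = "py"  ["py"]
58. n23.idx = 8  [C.hot * -2 + 68]
59. n23.sig = -4  [C.hot + S.acc - 37]
60. n21.key = 13  [E.idx + 5]
61. n21.acc = 22  [S.lim + 25]
62. n21.wid = 23  [E.sig + 27]
63. n0.key = 20  [S₁.acc * 2 - 38]
64. n0.acc = 25  [S₁.wid - 1]
65. n0.wid = 1  [C.hot - 15]

30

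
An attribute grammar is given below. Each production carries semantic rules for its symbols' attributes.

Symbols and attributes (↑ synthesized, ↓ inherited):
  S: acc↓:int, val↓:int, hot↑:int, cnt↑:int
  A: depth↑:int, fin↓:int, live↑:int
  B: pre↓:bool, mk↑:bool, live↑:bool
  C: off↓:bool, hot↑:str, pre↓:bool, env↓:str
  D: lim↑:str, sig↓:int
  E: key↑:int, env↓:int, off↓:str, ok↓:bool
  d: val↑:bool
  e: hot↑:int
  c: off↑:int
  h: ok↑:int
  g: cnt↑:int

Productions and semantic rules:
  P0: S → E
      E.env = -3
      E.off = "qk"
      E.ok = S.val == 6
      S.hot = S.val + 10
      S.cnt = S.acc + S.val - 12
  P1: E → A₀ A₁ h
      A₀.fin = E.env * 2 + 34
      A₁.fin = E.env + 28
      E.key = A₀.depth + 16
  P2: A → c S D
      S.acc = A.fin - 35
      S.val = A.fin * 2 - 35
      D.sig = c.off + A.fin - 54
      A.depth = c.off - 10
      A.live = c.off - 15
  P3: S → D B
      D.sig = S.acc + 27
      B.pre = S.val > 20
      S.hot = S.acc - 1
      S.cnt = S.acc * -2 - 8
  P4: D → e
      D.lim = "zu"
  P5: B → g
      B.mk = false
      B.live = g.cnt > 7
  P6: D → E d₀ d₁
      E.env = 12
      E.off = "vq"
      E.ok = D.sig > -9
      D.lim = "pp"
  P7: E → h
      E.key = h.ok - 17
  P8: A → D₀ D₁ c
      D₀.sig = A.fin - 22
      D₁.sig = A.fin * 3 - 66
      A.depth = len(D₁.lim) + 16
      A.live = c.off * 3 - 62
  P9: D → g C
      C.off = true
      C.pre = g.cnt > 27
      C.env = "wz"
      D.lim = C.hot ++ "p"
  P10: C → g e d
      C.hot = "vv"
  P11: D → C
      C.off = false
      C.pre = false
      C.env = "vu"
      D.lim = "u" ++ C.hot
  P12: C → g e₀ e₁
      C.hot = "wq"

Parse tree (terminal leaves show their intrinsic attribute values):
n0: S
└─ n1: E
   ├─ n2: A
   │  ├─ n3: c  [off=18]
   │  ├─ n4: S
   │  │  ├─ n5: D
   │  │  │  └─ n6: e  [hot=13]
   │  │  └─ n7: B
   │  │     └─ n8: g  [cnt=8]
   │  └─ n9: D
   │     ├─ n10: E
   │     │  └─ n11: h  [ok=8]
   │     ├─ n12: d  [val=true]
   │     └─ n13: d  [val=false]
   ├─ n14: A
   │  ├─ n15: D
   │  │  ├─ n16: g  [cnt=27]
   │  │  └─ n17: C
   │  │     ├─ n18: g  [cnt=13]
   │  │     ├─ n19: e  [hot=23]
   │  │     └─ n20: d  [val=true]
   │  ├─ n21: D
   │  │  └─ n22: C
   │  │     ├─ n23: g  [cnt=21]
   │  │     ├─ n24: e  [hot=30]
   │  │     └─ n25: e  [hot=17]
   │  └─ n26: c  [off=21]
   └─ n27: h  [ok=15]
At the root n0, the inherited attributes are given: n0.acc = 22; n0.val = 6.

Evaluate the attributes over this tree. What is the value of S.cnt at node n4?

1. n0.acc = 22  [given at root]
2. n0.val = 6  [given at root]
3. n1.env = -3  [-3]
4. n1.off = "qk"  ["qk"]
5. n1.ok = true  [S.val == 6]
6. n2.fin = 28  [E.env * 2 + 34]
7. n3.off = 18  [terminal]
8. n4.acc = -7  [A.fin - 35]
9. n4.val = 21  [A.fin * 2 - 35]
10. n5.sig = 20  [S.acc + 27]
11. n6.hot = 13  [terminal]
12. n5.lim = "zu"  ["zu"]
13. n7.pre = true  [S.val > 20]
14. n8.cnt = 8  [terminal]
15. n7.mk = false  [false]
16. n7.live = true  [g.cnt > 7]
17. n4.hot = -8  [S.acc - 1]
18. n4.cnt = 6  [S.acc * -2 - 8]
19. n9.sig = -8  [c.off + A.fin - 54]
20. n10.env = 12  [12]
21. n10.off = "vq"  ["vq"]
22. n10.ok = true  [D.sig > -9]
23. n11.ok = 8  [terminal]
24. n10.key = -9  [h.ok - 17]
25. n12.val = true  [terminal]
26. n13.val = false  [terminal]
27. n9.lim = "pp"  ["pp"]
28. n2.depth = 8  [c.off - 10]
29. n2.live = 3  [c.off - 15]
30. n14.fin = 25  [E.env + 28]
31. n15.sig = 3  [A.fin - 22]
32. n16.cnt = 27  [terminal]
33. n17.off = true  [true]
34. n17.pre = false  [g.cnt > 27]
35. n17.env = "wz"  ["wz"]
36. n18.cnt = 13  [terminal]
37. n19.hot = 23  [terminal]
38. n20.val = true  [terminal]
39. n17.hot = "vv"  ["vv"]
40. n15.lim = "vvp"  [C.hot ++ "p"]
41. n21.sig = 9  [A.fin * 3 - 66]
42. n22.off = false  [false]
43. n22.pre = false  [false]
44. n22.env = "vu"  ["vu"]
45. n23.cnt = 21  [terminal]
46. n24.hot = 30  [terminal]
47. n25.hot = 17  [terminal]
48. n22.hot = "wq"  ["wq"]
49. n21.lim = "uwq"  ["u" ++ C.hot]
50. n26.off = 21  [terminal]
51. n14.depth = 19  [len(D₁.lim) + 16]
52. n14.live = 1  [c.off * 3 - 62]
53. n27.ok = 15  [terminal]
54. n1.key = 24  [A₀.depth + 16]
55. n0.hot = 16  [S.val + 10]
56. n0.cnt = 16  [S.acc + S.val - 12]

6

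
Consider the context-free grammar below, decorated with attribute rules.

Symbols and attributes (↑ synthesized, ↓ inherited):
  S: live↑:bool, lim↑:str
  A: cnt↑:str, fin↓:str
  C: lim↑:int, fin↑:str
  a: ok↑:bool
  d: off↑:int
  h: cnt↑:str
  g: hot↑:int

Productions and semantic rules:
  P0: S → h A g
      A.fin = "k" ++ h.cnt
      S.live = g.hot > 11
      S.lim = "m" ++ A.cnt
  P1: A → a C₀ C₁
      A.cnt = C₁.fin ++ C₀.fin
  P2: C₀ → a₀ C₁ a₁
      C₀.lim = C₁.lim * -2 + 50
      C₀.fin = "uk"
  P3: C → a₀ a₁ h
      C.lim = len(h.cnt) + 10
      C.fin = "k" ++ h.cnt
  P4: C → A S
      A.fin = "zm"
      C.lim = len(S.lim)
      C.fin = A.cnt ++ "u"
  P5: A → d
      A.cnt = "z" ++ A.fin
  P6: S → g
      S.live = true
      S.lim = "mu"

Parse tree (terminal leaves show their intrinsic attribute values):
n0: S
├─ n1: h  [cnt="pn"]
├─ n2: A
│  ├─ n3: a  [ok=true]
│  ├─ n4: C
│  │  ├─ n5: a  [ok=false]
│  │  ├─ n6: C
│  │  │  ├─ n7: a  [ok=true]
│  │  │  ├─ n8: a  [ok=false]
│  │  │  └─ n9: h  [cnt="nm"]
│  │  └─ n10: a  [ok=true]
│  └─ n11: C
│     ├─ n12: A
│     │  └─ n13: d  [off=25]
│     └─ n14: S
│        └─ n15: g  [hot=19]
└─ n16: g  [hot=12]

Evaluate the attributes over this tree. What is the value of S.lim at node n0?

1. n1.cnt = "pn"  [terminal]
2. n2.fin = "kpn"  ["k" ++ h.cnt]
3. n3.ok = true  [terminal]
4. n5.ok = false  [terminal]
5. n7.ok = true  [terminal]
6. n8.ok = false  [terminal]
7. n9.cnt = "nm"  [terminal]
8. n6.lim = 12  [len(h.cnt) + 10]
9. n6.fin = "knm"  ["k" ++ h.cnt]
10. n10.ok = true  [terminal]
11. n4.lim = 26  [C₁.lim * -2 + 50]
12. n4.fin = "uk"  ["uk"]
13. n12.fin = "zm"  ["zm"]
14. n13.off = 25  [terminal]
15. n12.cnt = "zzm"  ["z" ++ A.fin]
16. n15.hot = 19  [terminal]
17. n14.live = true  [true]
18. n14.lim = "mu"  ["mu"]
19. n11.lim = 2  [len(S.lim)]
20. n11.fin = "zzmu"  [A.cnt ++ "u"]
21. n2.cnt = "zzmuuk"  [C₁.fin ++ C₀.fin]
22. n16.hot = 12  [terminal]
23. n0.live = true  [g.hot > 11]
24. n0.lim = "mzzmuuk"  ["m" ++ A.cnt]

"mzzmuuk"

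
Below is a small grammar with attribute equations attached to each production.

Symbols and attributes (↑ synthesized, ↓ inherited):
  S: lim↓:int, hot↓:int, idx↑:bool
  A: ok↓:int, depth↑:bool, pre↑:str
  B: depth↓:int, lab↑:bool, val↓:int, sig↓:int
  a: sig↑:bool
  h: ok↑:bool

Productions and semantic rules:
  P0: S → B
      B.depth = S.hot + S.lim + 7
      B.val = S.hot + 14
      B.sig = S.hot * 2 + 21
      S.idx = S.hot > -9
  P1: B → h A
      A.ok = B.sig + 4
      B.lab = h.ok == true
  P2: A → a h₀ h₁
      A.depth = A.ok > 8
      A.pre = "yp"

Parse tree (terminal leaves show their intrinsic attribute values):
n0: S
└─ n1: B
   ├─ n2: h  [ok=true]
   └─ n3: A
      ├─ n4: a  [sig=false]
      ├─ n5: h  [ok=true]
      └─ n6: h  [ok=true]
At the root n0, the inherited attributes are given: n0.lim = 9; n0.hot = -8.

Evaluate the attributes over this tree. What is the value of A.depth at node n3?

true

1. n0.lim = 9  [given at root]
2. n0.hot = -8  [given at root]
3. n1.depth = 8  [S.hot + S.lim + 7]
4. n1.val = 6  [S.hot + 14]
5. n1.sig = 5  [S.hot * 2 + 21]
6. n2.ok = true  [terminal]
7. n3.ok = 9  [B.sig + 4]
8. n4.sig = false  [terminal]
9. n5.ok = true  [terminal]
10. n6.ok = true  [terminal]
11. n3.depth = true  [A.ok > 8]
12. n3.pre = "yp"  ["yp"]
13. n1.lab = true  [h.ok == true]
14. n0.idx = true  [S.hot > -9]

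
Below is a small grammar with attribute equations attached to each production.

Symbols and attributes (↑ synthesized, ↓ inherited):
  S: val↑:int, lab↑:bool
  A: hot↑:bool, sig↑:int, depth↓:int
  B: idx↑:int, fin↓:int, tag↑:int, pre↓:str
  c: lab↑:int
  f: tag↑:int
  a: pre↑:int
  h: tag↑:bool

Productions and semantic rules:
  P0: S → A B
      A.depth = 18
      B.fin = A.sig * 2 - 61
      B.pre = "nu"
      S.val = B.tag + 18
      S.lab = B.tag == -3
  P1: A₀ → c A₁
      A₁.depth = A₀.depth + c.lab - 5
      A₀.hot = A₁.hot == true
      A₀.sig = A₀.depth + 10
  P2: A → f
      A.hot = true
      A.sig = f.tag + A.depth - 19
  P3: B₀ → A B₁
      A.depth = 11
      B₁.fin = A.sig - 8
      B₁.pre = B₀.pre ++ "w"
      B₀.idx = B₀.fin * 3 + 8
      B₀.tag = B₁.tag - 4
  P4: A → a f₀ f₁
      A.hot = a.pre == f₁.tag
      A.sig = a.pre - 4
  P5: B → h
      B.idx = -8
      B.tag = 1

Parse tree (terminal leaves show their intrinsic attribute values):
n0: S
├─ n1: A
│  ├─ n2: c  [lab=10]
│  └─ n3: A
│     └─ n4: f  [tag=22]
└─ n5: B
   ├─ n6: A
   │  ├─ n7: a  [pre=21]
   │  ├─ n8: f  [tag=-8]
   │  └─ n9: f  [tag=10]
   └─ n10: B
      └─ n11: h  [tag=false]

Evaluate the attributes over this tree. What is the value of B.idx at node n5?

-7

1. n1.depth = 18  [18]
2. n2.lab = 10  [terminal]
3. n3.depth = 23  [A₀.depth + c.lab - 5]
4. n4.tag = 22  [terminal]
5. n3.hot = true  [true]
6. n3.sig = 26  [f.tag + A.depth - 19]
7. n1.hot = true  [A₁.hot == true]
8. n1.sig = 28  [A₀.depth + 10]
9. n5.fin = -5  [A.sig * 2 - 61]
10. n5.pre = "nu"  ["nu"]
11. n6.depth = 11  [11]
12. n7.pre = 21  [terminal]
13. n8.tag = -8  [terminal]
14. n9.tag = 10  [terminal]
15. n6.hot = false  [a.pre == f₁.tag]
16. n6.sig = 17  [a.pre - 4]
17. n10.fin = 9  [A.sig - 8]
18. n10.pre = "nuw"  [B₀.pre ++ "w"]
19. n11.tag = false  [terminal]
20. n10.idx = -8  [-8]
21. n10.tag = 1  [1]
22. n5.idx = -7  [B₀.fin * 3 + 8]
23. n5.tag = -3  [B₁.tag - 4]
24. n0.val = 15  [B.tag + 18]
25. n0.lab = true  [B.tag == -3]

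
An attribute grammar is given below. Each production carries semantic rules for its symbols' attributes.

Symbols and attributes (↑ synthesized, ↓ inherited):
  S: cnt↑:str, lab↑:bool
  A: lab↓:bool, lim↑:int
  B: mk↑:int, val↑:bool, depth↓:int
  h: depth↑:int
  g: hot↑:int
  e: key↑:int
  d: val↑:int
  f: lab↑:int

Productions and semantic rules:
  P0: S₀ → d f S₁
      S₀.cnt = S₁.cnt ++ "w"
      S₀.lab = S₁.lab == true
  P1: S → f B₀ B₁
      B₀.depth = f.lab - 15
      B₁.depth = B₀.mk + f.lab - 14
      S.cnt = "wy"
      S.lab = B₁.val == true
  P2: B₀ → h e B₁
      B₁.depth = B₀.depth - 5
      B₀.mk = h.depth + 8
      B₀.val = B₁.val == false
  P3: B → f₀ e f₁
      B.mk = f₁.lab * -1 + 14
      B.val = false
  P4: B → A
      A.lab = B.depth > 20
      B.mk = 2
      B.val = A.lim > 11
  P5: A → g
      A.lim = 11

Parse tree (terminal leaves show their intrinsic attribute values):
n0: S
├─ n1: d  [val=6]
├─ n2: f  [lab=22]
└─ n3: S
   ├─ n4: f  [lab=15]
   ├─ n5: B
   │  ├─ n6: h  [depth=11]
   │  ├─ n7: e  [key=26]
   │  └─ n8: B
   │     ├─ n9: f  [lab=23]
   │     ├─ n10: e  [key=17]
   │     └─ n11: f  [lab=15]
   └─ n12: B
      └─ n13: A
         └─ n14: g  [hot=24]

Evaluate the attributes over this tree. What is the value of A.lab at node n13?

false

1. n1.val = 6  [terminal]
2. n2.lab = 22  [terminal]
3. n4.lab = 15  [terminal]
4. n5.depth = 0  [f.lab - 15]
5. n6.depth = 11  [terminal]
6. n7.key = 26  [terminal]
7. n8.depth = -5  [B₀.depth - 5]
8. n9.lab = 23  [terminal]
9. n10.key = 17  [terminal]
10. n11.lab = 15  [terminal]
11. n8.mk = -1  [f₁.lab * -1 + 14]
12. n8.val = false  [false]
13. n5.mk = 19  [h.depth + 8]
14. n5.val = true  [B₁.val == false]
15. n12.depth = 20  [B₀.mk + f.lab - 14]
16. n13.lab = false  [B.depth > 20]
17. n14.hot = 24  [terminal]
18. n13.lim = 11  [11]
19. n12.mk = 2  [2]
20. n12.val = false  [A.lim > 11]
21. n3.cnt = "wy"  ["wy"]
22. n3.lab = false  [B₁.val == true]
23. n0.cnt = "wyw"  [S₁.cnt ++ "w"]
24. n0.lab = false  [S₁.lab == true]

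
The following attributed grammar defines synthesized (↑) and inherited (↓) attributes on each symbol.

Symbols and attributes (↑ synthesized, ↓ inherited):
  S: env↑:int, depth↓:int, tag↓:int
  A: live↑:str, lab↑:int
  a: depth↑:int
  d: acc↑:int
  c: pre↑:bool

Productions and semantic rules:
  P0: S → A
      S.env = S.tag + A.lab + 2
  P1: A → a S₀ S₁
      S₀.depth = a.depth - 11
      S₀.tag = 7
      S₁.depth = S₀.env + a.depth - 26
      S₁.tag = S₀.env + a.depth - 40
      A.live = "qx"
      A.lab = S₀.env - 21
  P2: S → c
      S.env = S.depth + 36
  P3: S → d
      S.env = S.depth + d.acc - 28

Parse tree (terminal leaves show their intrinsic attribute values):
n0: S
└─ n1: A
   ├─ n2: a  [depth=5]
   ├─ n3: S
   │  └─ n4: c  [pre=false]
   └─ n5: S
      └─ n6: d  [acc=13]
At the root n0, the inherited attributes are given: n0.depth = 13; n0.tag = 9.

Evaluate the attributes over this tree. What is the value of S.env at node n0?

20

1. n0.depth = 13  [given at root]
2. n0.tag = 9  [given at root]
3. n2.depth = 5  [terminal]
4. n3.depth = -6  [a.depth - 11]
5. n3.tag = 7  [7]
6. n4.pre = false  [terminal]
7. n3.env = 30  [S.depth + 36]
8. n5.depth = 9  [S₀.env + a.depth - 26]
9. n5.tag = -5  [S₀.env + a.depth - 40]
10. n6.acc = 13  [terminal]
11. n5.env = -6  [S.depth + d.acc - 28]
12. n1.live = "qx"  ["qx"]
13. n1.lab = 9  [S₀.env - 21]
14. n0.env = 20  [S.tag + A.lab + 2]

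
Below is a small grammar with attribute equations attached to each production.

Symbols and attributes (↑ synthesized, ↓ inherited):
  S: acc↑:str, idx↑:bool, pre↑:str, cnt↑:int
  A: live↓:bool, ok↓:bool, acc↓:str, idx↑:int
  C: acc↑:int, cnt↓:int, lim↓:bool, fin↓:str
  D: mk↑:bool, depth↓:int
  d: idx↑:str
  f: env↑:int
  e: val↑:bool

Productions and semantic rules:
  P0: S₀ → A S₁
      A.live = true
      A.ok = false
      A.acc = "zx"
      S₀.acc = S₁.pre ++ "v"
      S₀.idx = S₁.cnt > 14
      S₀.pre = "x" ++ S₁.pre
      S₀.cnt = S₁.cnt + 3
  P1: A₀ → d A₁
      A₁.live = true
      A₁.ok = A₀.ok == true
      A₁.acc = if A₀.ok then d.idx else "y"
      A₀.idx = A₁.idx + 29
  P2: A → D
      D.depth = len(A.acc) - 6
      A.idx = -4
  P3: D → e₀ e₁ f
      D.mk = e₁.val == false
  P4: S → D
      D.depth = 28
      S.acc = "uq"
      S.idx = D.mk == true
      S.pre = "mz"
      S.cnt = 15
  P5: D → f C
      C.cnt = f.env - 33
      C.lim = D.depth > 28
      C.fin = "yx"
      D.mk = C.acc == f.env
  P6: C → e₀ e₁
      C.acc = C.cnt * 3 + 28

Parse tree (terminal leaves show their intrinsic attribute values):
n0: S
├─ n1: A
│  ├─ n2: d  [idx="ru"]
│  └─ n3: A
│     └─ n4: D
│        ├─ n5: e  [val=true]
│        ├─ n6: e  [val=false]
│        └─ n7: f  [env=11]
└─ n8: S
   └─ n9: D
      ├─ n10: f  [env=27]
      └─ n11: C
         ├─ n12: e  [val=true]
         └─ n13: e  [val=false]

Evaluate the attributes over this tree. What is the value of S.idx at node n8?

1. n1.live = true  [true]
2. n1.ok = false  [false]
3. n1.acc = "zx"  ["zx"]
4. n2.idx = "ru"  [terminal]
5. n3.live = true  [true]
6. n3.ok = false  [A₀.ok == true]
7. n3.acc = "y"  [if A₀.ok then d.idx else "y"]
8. n4.depth = -5  [len(A.acc) - 6]
9. n5.val = true  [terminal]
10. n6.val = false  [terminal]
11. n7.env = 11  [terminal]
12. n4.mk = true  [e₁.val == false]
13. n3.idx = -4  [-4]
14. n1.idx = 25  [A₁.idx + 29]
15. n9.depth = 28  [28]
16. n10.env = 27  [terminal]
17. n11.cnt = -6  [f.env - 33]
18. n11.lim = false  [D.depth > 28]
19. n11.fin = "yx"  ["yx"]
20. n12.val = true  [terminal]
21. n13.val = false  [terminal]
22. n11.acc = 10  [C.cnt * 3 + 28]
23. n9.mk = false  [C.acc == f.env]
24. n8.acc = "uq"  ["uq"]
25. n8.idx = false  [D.mk == true]
26. n8.pre = "mz"  ["mz"]
27. n8.cnt = 15  [15]
28. n0.acc = "mzv"  [S₁.pre ++ "v"]
29. n0.idx = true  [S₁.cnt > 14]
30. n0.pre = "xmz"  ["x" ++ S₁.pre]
31. n0.cnt = 18  [S₁.cnt + 3]

false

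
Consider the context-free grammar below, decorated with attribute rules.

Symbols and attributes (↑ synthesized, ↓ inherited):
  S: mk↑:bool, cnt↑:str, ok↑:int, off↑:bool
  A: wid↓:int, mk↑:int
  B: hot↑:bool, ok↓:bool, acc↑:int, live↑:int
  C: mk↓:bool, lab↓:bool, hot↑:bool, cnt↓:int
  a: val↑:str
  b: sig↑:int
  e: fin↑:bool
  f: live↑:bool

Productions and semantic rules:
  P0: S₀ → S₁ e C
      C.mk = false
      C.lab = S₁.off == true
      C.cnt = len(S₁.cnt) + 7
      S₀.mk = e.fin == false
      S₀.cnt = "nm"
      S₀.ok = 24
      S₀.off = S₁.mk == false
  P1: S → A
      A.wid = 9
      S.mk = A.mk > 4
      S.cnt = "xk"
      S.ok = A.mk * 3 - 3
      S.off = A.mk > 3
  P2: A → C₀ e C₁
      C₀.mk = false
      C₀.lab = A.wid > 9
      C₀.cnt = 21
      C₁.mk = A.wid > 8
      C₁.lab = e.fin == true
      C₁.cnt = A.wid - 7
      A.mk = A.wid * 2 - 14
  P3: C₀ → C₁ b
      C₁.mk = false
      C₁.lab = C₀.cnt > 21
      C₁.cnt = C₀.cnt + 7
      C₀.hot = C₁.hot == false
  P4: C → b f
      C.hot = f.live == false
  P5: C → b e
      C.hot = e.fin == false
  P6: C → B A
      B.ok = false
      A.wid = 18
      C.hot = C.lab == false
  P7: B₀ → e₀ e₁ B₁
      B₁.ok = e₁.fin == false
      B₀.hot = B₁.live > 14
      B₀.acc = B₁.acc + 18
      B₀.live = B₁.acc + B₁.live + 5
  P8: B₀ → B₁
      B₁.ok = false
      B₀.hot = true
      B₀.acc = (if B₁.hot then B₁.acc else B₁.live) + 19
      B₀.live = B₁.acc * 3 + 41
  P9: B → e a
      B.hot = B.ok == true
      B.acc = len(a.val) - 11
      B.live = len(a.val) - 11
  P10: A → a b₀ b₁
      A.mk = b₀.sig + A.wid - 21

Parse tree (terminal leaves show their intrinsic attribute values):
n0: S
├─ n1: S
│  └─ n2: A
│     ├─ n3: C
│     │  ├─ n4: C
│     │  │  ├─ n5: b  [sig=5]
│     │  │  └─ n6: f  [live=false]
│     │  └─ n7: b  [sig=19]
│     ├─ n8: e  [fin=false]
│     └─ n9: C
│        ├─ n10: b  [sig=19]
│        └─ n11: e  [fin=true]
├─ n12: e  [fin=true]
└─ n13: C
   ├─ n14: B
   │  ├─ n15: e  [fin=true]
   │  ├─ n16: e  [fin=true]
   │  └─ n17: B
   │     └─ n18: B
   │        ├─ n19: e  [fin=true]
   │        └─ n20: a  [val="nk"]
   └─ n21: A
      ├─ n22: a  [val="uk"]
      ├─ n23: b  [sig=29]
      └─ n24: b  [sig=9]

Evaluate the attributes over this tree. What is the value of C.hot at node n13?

1. n2.wid = 9  [9]
2. n3.mk = false  [false]
3. n3.lab = false  [A.wid > 9]
4. n3.cnt = 21  [21]
5. n4.mk = false  [false]
6. n4.lab = false  [C₀.cnt > 21]
7. n4.cnt = 28  [C₀.cnt + 7]
8. n5.sig = 5  [terminal]
9. n6.live = false  [terminal]
10. n4.hot = true  [f.live == false]
11. n7.sig = 19  [terminal]
12. n3.hot = false  [C₁.hot == false]
13. n8.fin = false  [terminal]
14. n9.mk = true  [A.wid > 8]
15. n9.lab = false  [e.fin == true]
16. n9.cnt = 2  [A.wid - 7]
17. n10.sig = 19  [terminal]
18. n11.fin = true  [terminal]
19. n9.hot = false  [e.fin == false]
20. n2.mk = 4  [A.wid * 2 - 14]
21. n1.mk = false  [A.mk > 4]
22. n1.cnt = "xk"  ["xk"]
23. n1.ok = 9  [A.mk * 3 - 3]
24. n1.off = true  [A.mk > 3]
25. n12.fin = true  [terminal]
26. n13.mk = false  [false]
27. n13.lab = true  [S₁.off == true]
28. n13.cnt = 9  [len(S₁.cnt) + 7]
29. n14.ok = false  [false]
30. n15.fin = true  [terminal]
31. n16.fin = true  [terminal]
32. n17.ok = false  [e₁.fin == false]
33. n18.ok = false  [false]
34. n19.fin = true  [terminal]
35. n20.val = "nk"  [terminal]
36. n18.hot = false  [B.ok == true]
37. n18.acc = -9  [len(a.val) - 11]
38. n18.live = -9  [len(a.val) - 11]
39. n17.hot = true  [true]
40. n17.acc = 10  [(if B₁.hot then B₁.acc else B₁.live) + 19]
41. n17.live = 14  [B₁.acc * 3 + 41]
42. n14.hot = false  [B₁.live > 14]
43. n14.acc = 28  [B₁.acc + 18]
44. n14.live = 29  [B₁.acc + B₁.live + 5]
45. n21.wid = 18  [18]
46. n22.val = "uk"  [terminal]
47. n23.sig = 29  [terminal]
48. n24.sig = 9  [terminal]
49. n21.mk = 26  [b₀.sig + A.wid - 21]
50. n13.hot = false  [C.lab == false]
51. n0.mk = false  [e.fin == false]
52. n0.cnt = "nm"  ["nm"]
53. n0.ok = 24  [24]
54. n0.off = true  [S₁.mk == false]

false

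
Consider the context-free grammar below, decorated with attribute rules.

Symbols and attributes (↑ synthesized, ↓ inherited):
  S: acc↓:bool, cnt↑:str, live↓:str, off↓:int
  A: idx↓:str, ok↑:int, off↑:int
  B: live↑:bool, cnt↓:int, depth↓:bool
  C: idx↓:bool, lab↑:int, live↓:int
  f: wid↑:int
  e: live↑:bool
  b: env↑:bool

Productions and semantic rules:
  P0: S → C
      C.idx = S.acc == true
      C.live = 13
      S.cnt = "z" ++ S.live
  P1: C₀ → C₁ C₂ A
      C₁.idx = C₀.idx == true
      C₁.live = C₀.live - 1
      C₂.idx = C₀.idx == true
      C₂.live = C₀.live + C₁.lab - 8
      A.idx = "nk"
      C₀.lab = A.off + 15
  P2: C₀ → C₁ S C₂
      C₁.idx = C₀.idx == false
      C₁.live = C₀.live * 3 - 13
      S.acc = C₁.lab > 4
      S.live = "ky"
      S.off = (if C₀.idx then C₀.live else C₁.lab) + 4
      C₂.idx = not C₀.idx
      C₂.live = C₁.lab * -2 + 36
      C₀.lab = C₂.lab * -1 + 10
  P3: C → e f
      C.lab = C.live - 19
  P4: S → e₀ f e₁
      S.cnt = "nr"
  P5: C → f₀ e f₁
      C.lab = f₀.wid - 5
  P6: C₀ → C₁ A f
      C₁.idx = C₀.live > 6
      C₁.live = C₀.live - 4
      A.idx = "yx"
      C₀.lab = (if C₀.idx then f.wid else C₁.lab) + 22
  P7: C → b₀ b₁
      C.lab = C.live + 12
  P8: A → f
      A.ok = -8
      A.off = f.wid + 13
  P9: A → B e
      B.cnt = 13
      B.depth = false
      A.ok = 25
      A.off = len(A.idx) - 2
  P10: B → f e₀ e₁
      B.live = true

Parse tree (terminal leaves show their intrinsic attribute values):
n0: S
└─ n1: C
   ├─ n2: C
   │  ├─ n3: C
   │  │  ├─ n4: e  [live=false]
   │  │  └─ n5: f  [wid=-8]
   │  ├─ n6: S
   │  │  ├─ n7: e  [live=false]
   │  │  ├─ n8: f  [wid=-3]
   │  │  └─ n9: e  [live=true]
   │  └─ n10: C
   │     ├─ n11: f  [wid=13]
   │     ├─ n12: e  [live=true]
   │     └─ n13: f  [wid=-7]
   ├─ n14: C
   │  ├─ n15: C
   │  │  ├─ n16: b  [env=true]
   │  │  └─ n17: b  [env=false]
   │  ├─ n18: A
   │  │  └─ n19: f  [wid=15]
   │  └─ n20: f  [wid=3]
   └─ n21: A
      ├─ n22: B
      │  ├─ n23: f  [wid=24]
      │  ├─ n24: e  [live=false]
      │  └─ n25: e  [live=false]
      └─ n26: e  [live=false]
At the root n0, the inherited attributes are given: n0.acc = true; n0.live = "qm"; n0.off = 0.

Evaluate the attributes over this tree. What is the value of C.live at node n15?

3

1. n0.acc = true  [given at root]
2. n0.live = "qm"  [given at root]
3. n0.off = 0  [given at root]
4. n1.idx = true  [S.acc == true]
5. n1.live = 13  [13]
6. n2.idx = true  [C₀.idx == true]
7. n2.live = 12  [C₀.live - 1]
8. n3.idx = false  [C₀.idx == false]
9. n3.live = 23  [C₀.live * 3 - 13]
10. n4.live = false  [terminal]
11. n5.wid = -8  [terminal]
12. n3.lab = 4  [C.live - 19]
13. n6.acc = false  [C₁.lab > 4]
14. n6.live = "ky"  ["ky"]
15. n6.off = 16  [(if C₀.idx then C₀.live else C₁.lab) + 4]
16. n7.live = false  [terminal]
17. n8.wid = -3  [terminal]
18. n9.live = true  [terminal]
19. n6.cnt = "nr"  ["nr"]
20. n10.idx = false  [not C₀.idx]
21. n10.live = 28  [C₁.lab * -2 + 36]
22. n11.wid = 13  [terminal]
23. n12.live = true  [terminal]
24. n13.wid = -7  [terminal]
25. n10.lab = 8  [f₀.wid - 5]
26. n2.lab = 2  [C₂.lab * -1 + 10]
27. n14.idx = true  [C₀.idx == true]
28. n14.live = 7  [C₀.live + C₁.lab - 8]
29. n15.idx = true  [C₀.live > 6]
30. n15.live = 3  [C₀.live - 4]
31. n16.env = true  [terminal]
32. n17.env = false  [terminal]
33. n15.lab = 15  [C.live + 12]
34. n18.idx = "yx"  ["yx"]
35. n19.wid = 15  [terminal]
36. n18.ok = -8  [-8]
37. n18.off = 28  [f.wid + 13]
38. n20.wid = 3  [terminal]
39. n14.lab = 25  [(if C₀.idx then f.wid else C₁.lab) + 22]
40. n21.idx = "nk"  ["nk"]
41. n22.cnt = 13  [13]
42. n22.depth = false  [false]
43. n23.wid = 24  [terminal]
44. n24.live = false  [terminal]
45. n25.live = false  [terminal]
46. n22.live = true  [true]
47. n26.live = false  [terminal]
48. n21.ok = 25  [25]
49. n21.off = 0  [len(A.idx) - 2]
50. n1.lab = 15  [A.off + 15]
51. n0.cnt = "zqm"  ["z" ++ S.live]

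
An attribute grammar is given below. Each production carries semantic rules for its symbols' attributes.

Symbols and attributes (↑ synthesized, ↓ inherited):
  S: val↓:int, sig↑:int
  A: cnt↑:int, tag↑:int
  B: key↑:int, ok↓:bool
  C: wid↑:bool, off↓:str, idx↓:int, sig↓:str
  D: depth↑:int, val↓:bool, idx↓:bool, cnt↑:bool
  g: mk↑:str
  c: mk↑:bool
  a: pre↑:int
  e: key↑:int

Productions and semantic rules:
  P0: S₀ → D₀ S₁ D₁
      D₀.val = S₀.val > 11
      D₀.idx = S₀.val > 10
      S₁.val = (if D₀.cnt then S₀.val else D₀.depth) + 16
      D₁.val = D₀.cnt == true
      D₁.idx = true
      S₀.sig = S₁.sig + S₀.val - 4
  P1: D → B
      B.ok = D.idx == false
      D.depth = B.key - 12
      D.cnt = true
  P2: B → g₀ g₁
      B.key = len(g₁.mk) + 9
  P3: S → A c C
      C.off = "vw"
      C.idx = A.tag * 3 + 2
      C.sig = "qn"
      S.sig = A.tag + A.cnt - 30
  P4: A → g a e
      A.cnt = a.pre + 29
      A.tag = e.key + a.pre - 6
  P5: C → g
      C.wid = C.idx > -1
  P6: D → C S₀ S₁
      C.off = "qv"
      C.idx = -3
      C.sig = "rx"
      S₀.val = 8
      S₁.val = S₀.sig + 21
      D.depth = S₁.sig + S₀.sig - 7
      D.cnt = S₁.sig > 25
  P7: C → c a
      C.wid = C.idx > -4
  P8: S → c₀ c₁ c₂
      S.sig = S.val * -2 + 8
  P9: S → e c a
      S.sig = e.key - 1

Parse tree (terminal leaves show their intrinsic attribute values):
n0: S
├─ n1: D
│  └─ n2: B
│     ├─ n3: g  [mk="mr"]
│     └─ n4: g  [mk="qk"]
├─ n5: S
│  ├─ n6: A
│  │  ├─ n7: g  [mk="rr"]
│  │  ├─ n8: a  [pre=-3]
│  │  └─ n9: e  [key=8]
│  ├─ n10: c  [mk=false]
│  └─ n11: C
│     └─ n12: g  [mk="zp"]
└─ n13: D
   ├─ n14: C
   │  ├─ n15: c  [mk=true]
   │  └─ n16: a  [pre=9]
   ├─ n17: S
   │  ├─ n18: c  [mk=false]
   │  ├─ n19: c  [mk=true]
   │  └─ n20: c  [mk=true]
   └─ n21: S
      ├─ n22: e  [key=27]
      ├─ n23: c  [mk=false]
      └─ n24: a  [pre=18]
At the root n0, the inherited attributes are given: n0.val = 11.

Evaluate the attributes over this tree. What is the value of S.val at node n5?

1. n0.val = 11  [given at root]
2. n1.val = false  [S₀.val > 11]
3. n1.idx = true  [S₀.val > 10]
4. n2.ok = false  [D.idx == false]
5. n3.mk = "mr"  [terminal]
6. n4.mk = "qk"  [terminal]
7. n2.key = 11  [len(g₁.mk) + 9]
8. n1.depth = -1  [B.key - 12]
9. n1.cnt = true  [true]
10. n5.val = 27  [(if D₀.cnt then S₀.val else D₀.depth) + 16]
11. n7.mk = "rr"  [terminal]
12. n8.pre = -3  [terminal]
13. n9.key = 8  [terminal]
14. n6.cnt = 26  [a.pre + 29]
15. n6.tag = -1  [e.key + a.pre - 6]
16. n10.mk = false  [terminal]
17. n11.off = "vw"  ["vw"]
18. n11.idx = -1  [A.tag * 3 + 2]
19. n11.sig = "qn"  ["qn"]
20. n12.mk = "zp"  [terminal]
21. n11.wid = false  [C.idx > -1]
22. n5.sig = -5  [A.tag + A.cnt - 30]
23. n13.val = true  [D₀.cnt == true]
24. n13.idx = true  [true]
25. n14.off = "qv"  ["qv"]
26. n14.idx = -3  [-3]
27. n14.sig = "rx"  ["rx"]
28. n15.mk = true  [terminal]
29. n16.pre = 9  [terminal]
30. n14.wid = true  [C.idx > -4]
31. n17.val = 8  [8]
32. n18.mk = false  [terminal]
33. n19.mk = true  [terminal]
34. n20.mk = true  [terminal]
35. n17.sig = -8  [S.val * -2 + 8]
36. n21.val = 13  [S₀.sig + 21]
37. n22.key = 27  [terminal]
38. n23.mk = false  [terminal]
39. n24.pre = 18  [terminal]
40. n21.sig = 26  [e.key - 1]
41. n13.depth = 11  [S₁.sig + S₀.sig - 7]
42. n13.cnt = true  [S₁.sig > 25]
43. n0.sig = 2  [S₁.sig + S₀.val - 4]

27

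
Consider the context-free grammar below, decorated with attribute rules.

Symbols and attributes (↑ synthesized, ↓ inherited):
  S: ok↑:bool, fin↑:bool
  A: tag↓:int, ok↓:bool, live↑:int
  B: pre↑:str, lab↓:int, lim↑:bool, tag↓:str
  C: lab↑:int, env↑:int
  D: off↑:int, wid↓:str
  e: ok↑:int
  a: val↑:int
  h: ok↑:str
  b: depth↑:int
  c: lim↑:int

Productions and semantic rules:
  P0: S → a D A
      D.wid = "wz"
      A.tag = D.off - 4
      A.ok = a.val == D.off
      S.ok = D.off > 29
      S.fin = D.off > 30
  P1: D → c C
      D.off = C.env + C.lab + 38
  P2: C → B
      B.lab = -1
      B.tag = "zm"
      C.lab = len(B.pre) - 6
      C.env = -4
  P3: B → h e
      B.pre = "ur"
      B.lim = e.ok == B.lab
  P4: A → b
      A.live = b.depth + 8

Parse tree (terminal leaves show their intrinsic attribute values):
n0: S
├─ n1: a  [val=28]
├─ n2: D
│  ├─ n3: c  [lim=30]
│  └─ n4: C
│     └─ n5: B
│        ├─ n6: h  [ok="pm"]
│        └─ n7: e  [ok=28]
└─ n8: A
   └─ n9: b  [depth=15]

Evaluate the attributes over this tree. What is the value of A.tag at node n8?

26

1. n1.val = 28  [terminal]
2. n2.wid = "wz"  ["wz"]
3. n3.lim = 30  [terminal]
4. n5.lab = -1  [-1]
5. n5.tag = "zm"  ["zm"]
6. n6.ok = "pm"  [terminal]
7. n7.ok = 28  [terminal]
8. n5.pre = "ur"  ["ur"]
9. n5.lim = false  [e.ok == B.lab]
10. n4.lab = -4  [len(B.pre) - 6]
11. n4.env = -4  [-4]
12. n2.off = 30  [C.env + C.lab + 38]
13. n8.tag = 26  [D.off - 4]
14. n8.ok = false  [a.val == D.off]
15. n9.depth = 15  [terminal]
16. n8.live = 23  [b.depth + 8]
17. n0.ok = true  [D.off > 29]
18. n0.fin = false  [D.off > 30]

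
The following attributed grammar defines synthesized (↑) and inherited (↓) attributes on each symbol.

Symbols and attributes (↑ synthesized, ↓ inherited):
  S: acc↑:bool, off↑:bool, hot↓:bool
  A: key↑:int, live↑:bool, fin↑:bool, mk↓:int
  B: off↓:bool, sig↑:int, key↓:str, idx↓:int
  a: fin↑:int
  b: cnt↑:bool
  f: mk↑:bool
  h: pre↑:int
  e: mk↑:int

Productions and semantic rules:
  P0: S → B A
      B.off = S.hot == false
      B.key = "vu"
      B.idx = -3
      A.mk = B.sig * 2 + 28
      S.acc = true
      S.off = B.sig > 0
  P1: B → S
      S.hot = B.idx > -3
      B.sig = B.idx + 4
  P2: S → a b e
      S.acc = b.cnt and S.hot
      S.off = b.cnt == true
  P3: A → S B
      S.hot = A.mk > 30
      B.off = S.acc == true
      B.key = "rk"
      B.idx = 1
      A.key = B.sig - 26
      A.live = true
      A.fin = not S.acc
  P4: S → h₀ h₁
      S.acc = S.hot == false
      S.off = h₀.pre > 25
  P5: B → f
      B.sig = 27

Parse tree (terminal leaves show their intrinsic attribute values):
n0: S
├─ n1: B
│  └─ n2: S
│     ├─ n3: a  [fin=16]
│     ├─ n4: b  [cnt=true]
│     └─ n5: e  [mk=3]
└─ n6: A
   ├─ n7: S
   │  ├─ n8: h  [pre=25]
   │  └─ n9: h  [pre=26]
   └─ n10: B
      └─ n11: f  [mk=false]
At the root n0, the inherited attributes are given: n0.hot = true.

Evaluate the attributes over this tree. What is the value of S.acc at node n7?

1. n0.hot = true  [given at root]
2. n1.off = false  [S.hot == false]
3. n1.key = "vu"  ["vu"]
4. n1.idx = -3  [-3]
5. n2.hot = false  [B.idx > -3]
6. n3.fin = 16  [terminal]
7. n4.cnt = true  [terminal]
8. n5.mk = 3  [terminal]
9. n2.acc = false  [b.cnt and S.hot]
10. n2.off = true  [b.cnt == true]
11. n1.sig = 1  [B.idx + 4]
12. n6.mk = 30  [B.sig * 2 + 28]
13. n7.hot = false  [A.mk > 30]
14. n8.pre = 25  [terminal]
15. n9.pre = 26  [terminal]
16. n7.acc = true  [S.hot == false]
17. n7.off = false  [h₀.pre > 25]
18. n10.off = true  [S.acc == true]
19. n10.key = "rk"  ["rk"]
20. n10.idx = 1  [1]
21. n11.mk = false  [terminal]
22. n10.sig = 27  [27]
23. n6.key = 1  [B.sig - 26]
24. n6.live = true  [true]
25. n6.fin = false  [not S.acc]
26. n0.acc = true  [true]
27. n0.off = true  [B.sig > 0]

true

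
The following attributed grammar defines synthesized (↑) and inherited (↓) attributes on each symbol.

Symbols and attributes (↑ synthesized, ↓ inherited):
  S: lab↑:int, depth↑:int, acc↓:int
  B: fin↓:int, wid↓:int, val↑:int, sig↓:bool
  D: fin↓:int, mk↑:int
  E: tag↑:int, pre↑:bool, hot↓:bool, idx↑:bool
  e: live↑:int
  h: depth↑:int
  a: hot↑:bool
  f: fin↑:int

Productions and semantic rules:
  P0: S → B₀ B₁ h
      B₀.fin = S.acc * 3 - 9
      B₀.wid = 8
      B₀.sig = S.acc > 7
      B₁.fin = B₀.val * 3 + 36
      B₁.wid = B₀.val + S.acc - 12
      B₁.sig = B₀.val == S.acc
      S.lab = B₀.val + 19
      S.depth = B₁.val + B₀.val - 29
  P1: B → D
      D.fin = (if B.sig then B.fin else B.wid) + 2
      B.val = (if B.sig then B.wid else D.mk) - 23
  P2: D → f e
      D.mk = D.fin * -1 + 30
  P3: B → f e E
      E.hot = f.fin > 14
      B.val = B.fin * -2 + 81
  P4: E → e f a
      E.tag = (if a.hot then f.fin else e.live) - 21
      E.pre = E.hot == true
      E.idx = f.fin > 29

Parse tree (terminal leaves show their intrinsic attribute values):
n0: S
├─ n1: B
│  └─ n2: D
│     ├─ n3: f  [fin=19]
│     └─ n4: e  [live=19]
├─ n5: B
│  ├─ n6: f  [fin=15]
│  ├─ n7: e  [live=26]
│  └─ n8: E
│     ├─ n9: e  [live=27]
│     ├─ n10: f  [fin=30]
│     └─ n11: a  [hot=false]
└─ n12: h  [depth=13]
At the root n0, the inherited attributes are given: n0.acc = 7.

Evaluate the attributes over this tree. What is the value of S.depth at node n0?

-5

1. n0.acc = 7  [given at root]
2. n1.fin = 12  [S.acc * 3 - 9]
3. n1.wid = 8  [8]
4. n1.sig = false  [S.acc > 7]
5. n2.fin = 10  [(if B.sig then B.fin else B.wid) + 2]
6. n3.fin = 19  [terminal]
7. n4.live = 19  [terminal]
8. n2.mk = 20  [D.fin * -1 + 30]
9. n1.val = -3  [(if B.sig then B.wid else D.mk) - 23]
10. n5.fin = 27  [B₀.val * 3 + 36]
11. n5.wid = -8  [B₀.val + S.acc - 12]
12. n5.sig = false  [B₀.val == S.acc]
13. n6.fin = 15  [terminal]
14. n7.live = 26  [terminal]
15. n8.hot = true  [f.fin > 14]
16. n9.live = 27  [terminal]
17. n10.fin = 30  [terminal]
18. n11.hot = false  [terminal]
19. n8.tag = 6  [(if a.hot then f.fin else e.live) - 21]
20. n8.pre = true  [E.hot == true]
21. n8.idx = true  [f.fin > 29]
22. n5.val = 27  [B.fin * -2 + 81]
23. n12.depth = 13  [terminal]
24. n0.lab = 16  [B₀.val + 19]
25. n0.depth = -5  [B₁.val + B₀.val - 29]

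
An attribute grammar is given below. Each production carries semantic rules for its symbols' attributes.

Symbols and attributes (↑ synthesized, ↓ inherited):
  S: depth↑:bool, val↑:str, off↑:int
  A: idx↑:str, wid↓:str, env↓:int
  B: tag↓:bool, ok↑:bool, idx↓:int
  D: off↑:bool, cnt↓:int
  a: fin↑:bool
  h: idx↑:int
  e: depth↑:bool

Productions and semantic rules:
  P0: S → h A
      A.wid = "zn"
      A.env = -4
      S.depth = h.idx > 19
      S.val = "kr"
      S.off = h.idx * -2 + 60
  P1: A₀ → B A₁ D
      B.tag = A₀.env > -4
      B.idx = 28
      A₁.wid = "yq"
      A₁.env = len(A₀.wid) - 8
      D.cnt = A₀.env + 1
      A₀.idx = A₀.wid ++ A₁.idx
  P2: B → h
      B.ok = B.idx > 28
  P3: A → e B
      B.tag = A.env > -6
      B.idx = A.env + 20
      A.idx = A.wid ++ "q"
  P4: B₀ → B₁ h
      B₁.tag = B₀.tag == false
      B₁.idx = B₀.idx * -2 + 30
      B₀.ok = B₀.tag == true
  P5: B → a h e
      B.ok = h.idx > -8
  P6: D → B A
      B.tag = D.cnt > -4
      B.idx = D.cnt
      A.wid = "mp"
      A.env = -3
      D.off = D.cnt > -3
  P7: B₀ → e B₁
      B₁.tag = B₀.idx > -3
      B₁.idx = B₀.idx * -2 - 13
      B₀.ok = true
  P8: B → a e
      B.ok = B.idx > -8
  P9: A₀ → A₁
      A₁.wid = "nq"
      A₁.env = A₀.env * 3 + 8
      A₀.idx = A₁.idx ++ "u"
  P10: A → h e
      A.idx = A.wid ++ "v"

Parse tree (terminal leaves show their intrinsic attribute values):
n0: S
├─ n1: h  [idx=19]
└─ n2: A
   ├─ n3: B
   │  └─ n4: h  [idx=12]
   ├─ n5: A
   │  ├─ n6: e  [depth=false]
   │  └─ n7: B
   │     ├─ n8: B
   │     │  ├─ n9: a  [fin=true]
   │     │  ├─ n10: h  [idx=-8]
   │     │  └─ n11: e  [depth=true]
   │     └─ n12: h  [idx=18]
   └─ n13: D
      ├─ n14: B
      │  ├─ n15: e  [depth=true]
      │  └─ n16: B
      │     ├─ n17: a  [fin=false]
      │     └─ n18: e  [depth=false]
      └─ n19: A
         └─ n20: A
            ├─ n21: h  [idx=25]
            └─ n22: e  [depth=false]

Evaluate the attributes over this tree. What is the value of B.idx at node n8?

1. n1.idx = 19  [terminal]
2. n2.wid = "zn"  ["zn"]
3. n2.env = -4  [-4]
4. n3.tag = false  [A₀.env > -4]
5. n3.idx = 28  [28]
6. n4.idx = 12  [terminal]
7. n3.ok = false  [B.idx > 28]
8. n5.wid = "yq"  ["yq"]
9. n5.env = -6  [len(A₀.wid) - 8]
10. n6.depth = false  [terminal]
11. n7.tag = false  [A.env > -6]
12. n7.idx = 14  [A.env + 20]
13. n8.tag = true  [B₀.tag == false]
14. n8.idx = 2  [B₀.idx * -2 + 30]
15. n9.fin = true  [terminal]
16. n10.idx = -8  [terminal]
17. n11.depth = true  [terminal]
18. n8.ok = false  [h.idx > -8]
19. n12.idx = 18  [terminal]
20. n7.ok = false  [B₀.tag == true]
21. n5.idx = "yqq"  [A.wid ++ "q"]
22. n13.cnt = -3  [A₀.env + 1]
23. n14.tag = true  [D.cnt > -4]
24. n14.idx = -3  [D.cnt]
25. n15.depth = true  [terminal]
26. n16.tag = false  [B₀.idx > -3]
27. n16.idx = -7  [B₀.idx * -2 - 13]
28. n17.fin = false  [terminal]
29. n18.depth = false  [terminal]
30. n16.ok = true  [B.idx > -8]
31. n14.ok = true  [true]
32. n19.wid = "mp"  ["mp"]
33. n19.env = -3  [-3]
34. n20.wid = "nq"  ["nq"]
35. n20.env = -1  [A₀.env * 3 + 8]
36. n21.idx = 25  [terminal]
37. n22.depth = false  [terminal]
38. n20.idx = "nqv"  [A.wid ++ "v"]
39. n19.idx = "nqvu"  [A₁.idx ++ "u"]
40. n13.off = false  [D.cnt > -3]
41. n2.idx = "znyqq"  [A₀.wid ++ A₁.idx]
42. n0.depth = false  [h.idx > 19]
43. n0.val = "kr"  ["kr"]
44. n0.off = 22  [h.idx * -2 + 60]

2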